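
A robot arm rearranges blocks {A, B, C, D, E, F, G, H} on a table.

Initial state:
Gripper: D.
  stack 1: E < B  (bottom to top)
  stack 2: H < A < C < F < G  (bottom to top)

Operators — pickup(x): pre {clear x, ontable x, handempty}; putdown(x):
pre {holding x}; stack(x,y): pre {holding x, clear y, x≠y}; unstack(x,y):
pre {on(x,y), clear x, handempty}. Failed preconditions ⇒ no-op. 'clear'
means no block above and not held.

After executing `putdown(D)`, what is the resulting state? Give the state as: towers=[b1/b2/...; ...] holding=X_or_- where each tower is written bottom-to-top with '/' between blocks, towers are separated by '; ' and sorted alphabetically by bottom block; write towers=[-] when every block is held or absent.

before: towers=[E/B; H/A/C/F/G] holding=D
pre[putdown(D)]: holding(D) ✓
all met → apply putdown(D)
after:  towers=[D; E/B; H/A/C/F/G] holding=-

towers=[D; E/B; H/A/C/F/G] holding=-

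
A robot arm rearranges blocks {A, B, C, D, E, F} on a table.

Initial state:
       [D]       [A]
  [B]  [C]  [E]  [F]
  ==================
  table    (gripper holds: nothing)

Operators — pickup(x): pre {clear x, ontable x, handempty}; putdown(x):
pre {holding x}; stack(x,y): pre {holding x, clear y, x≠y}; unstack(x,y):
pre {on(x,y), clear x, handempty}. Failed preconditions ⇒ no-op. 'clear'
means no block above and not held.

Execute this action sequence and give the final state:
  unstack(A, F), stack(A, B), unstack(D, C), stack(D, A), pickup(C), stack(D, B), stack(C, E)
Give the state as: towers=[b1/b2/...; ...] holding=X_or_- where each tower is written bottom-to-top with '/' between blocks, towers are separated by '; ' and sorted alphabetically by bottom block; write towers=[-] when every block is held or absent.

step 1 (unstack(A, F)): towers=[B; C/D; E; F] holding=A
step 2 (stack(A, B)): towers=[B/A; C/D; E; F] holding=-
step 3 (unstack(D, C)): towers=[B/A; C; E; F] holding=D
step 4 (stack(D, A)): towers=[B/A/D; C; E; F] holding=-
step 5 (pickup(C)): towers=[B/A/D; E; F] holding=C
step 6 (stack(D, B)) [no-op]: towers=[B/A/D; E; F] holding=C
step 7 (stack(C, E)): towers=[B/A/D; E/C; F] holding=-

towers=[B/A/D; E/C; F] holding=-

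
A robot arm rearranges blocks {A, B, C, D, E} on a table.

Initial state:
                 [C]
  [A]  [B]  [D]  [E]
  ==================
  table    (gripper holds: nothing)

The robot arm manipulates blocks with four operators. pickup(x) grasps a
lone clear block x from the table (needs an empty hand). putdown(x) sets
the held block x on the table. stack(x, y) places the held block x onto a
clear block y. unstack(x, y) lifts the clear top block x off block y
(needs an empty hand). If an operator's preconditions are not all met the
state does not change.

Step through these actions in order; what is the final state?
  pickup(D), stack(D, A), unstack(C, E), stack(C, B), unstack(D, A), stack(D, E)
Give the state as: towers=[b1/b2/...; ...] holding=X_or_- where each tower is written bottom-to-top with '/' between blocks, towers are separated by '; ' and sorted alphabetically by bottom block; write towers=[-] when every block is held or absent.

towers=[A; B/C; E/D] holding=-

step 1 (pickup(D)): towers=[A; B; E/C] holding=D
step 2 (stack(D, A)): towers=[A/D; B; E/C] holding=-
step 3 (unstack(C, E)): towers=[A/D; B; E] holding=C
step 4 (stack(C, B)): towers=[A/D; B/C; E] holding=-
step 5 (unstack(D, A)): towers=[A; B/C; E] holding=D
step 6 (stack(D, E)): towers=[A; B/C; E/D] holding=-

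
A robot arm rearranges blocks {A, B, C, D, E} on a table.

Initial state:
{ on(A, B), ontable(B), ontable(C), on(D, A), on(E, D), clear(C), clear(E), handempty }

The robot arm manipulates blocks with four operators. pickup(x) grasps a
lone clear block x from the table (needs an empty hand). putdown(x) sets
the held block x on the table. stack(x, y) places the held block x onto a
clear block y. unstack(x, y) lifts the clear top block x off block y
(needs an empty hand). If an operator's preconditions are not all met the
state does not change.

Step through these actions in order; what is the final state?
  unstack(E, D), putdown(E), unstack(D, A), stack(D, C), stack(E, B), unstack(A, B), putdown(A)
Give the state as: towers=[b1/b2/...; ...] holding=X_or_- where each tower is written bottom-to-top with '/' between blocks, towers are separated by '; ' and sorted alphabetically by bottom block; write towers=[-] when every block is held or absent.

step 1 (unstack(E, D)): towers=[B/A/D; C] holding=E
step 2 (putdown(E)): towers=[B/A/D; C; E] holding=-
step 3 (unstack(D, A)): towers=[B/A; C; E] holding=D
step 4 (stack(D, C)): towers=[B/A; C/D; E] holding=-
step 5 (stack(E, B)) [no-op]: towers=[B/A; C/D; E] holding=-
step 6 (unstack(A, B)): towers=[B; C/D; E] holding=A
step 7 (putdown(A)): towers=[A; B; C/D; E] holding=-

towers=[A; B; C/D; E] holding=-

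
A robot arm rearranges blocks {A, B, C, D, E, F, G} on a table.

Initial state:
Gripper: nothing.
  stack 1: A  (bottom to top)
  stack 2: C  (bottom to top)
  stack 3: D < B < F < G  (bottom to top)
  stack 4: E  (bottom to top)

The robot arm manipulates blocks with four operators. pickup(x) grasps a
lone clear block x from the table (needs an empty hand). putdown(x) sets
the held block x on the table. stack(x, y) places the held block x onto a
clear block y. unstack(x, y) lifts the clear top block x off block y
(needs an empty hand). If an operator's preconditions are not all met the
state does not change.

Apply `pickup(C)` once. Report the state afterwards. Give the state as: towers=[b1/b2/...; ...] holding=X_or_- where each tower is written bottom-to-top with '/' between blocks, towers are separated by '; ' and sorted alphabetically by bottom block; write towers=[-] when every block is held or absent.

before: towers=[A; C; D/B/F/G; E] holding=-
pre[pickup(C)]: clear(C) ok, ontable(C) ok, handempty ok
all met → apply pickup(C)
after:  towers=[A; D/B/F/G; E] holding=C

towers=[A; D/B/F/G; E] holding=C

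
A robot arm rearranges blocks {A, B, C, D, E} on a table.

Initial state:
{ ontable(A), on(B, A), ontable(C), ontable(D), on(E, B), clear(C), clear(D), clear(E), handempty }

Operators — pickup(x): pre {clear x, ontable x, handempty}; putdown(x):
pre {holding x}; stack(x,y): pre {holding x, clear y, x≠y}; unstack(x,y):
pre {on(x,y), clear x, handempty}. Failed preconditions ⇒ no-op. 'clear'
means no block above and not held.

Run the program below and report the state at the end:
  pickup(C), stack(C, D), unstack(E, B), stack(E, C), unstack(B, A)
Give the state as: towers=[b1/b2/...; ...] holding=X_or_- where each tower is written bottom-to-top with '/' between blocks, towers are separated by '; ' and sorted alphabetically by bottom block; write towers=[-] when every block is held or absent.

towers=[A; D/C/E] holding=B

step 1 (pickup(C)): towers=[A/B/E; D] holding=C
step 2 (stack(C, D)): towers=[A/B/E; D/C] holding=-
step 3 (unstack(E, B)): towers=[A/B; D/C] holding=E
step 4 (stack(E, C)): towers=[A/B; D/C/E] holding=-
step 5 (unstack(B, A)): towers=[A; D/C/E] holding=B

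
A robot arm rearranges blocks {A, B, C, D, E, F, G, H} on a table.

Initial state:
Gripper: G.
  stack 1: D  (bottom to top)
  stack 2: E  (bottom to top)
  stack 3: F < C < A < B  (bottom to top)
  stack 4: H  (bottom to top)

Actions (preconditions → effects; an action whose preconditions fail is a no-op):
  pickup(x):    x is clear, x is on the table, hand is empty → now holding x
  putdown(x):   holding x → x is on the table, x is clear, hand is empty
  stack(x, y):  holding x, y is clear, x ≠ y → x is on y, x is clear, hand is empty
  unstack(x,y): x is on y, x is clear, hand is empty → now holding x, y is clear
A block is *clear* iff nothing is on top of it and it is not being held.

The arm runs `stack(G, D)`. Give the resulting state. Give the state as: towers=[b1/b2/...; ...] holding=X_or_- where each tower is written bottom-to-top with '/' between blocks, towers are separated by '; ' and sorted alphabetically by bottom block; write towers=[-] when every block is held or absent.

towers=[D/G; E; F/C/A/B; H] holding=-

before: towers=[D; E; F/C/A/B; H] holding=G
pre[stack(G, D)]: holding(G) ✓, clear(D) ✓, G≠D ✓
all met → apply stack(G, D)
after:  towers=[D/G; E; F/C/A/B; H] holding=-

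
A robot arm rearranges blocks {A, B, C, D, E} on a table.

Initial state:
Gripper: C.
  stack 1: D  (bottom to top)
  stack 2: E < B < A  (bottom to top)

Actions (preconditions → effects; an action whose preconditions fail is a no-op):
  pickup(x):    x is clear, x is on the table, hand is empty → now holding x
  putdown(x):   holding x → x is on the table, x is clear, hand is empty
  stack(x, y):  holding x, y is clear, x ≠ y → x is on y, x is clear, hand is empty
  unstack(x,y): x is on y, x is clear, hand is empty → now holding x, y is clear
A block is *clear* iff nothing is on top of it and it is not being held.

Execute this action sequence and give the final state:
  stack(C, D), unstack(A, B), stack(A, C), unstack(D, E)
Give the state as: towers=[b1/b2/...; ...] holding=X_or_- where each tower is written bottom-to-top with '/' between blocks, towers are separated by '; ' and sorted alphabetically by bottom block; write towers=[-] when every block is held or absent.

step 1 (stack(C, D)): towers=[D/C; E/B/A] holding=-
step 2 (unstack(A, B)): towers=[D/C; E/B] holding=A
step 3 (stack(A, C)): towers=[D/C/A; E/B] holding=-
step 4 (unstack(D, E)) [no-op]: towers=[D/C/A; E/B] holding=-

towers=[D/C/A; E/B] holding=-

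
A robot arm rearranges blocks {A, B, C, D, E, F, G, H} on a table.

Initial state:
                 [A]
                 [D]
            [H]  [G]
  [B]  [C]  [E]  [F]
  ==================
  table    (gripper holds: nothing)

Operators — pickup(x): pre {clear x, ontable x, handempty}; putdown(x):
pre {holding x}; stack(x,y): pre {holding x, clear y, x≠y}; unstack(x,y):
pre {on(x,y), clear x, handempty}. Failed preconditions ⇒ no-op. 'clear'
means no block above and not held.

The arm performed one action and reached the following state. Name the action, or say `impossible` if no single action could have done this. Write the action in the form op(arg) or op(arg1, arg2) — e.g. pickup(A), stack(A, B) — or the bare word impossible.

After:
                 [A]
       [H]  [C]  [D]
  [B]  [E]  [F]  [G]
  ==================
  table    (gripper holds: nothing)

target: towers=[B; E/H; F/C; G/D/A] holding=-
     unstack(A, D) → towers=[B; C; E/H; F/G/D] holding=A
     unstack(H, E) → towers=[B; C; E; F/G/D/A] holding=H
         pickup(B) → towers=[C; E/H; F/G/D/A] holding=B
         pickup(C) → towers=[B; E/H; F/G/D/A] holding=C
none of the 4 applicable actions match → impossible

impossible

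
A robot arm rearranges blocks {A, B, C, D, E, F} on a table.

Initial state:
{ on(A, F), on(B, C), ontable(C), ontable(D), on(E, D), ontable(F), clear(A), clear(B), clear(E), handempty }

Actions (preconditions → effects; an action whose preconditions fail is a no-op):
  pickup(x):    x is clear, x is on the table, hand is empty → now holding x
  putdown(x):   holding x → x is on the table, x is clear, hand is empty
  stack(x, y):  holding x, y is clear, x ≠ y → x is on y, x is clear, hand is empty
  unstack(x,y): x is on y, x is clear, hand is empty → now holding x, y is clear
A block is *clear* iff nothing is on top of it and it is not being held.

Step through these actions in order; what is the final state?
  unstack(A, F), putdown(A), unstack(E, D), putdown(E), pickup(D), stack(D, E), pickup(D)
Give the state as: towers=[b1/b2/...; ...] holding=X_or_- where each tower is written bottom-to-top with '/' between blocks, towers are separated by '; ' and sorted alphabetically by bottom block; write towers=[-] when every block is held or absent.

towers=[A; C/B; E/D; F] holding=-

step 1 (unstack(A, F)): towers=[C/B; D/E; F] holding=A
step 2 (putdown(A)): towers=[A; C/B; D/E; F] holding=-
step 3 (unstack(E, D)): towers=[A; C/B; D; F] holding=E
step 4 (putdown(E)): towers=[A; C/B; D; E; F] holding=-
step 5 (pickup(D)): towers=[A; C/B; E; F] holding=D
step 6 (stack(D, E)): towers=[A; C/B; E/D; F] holding=-
step 7 (pickup(D)) [no-op]: towers=[A; C/B; E/D; F] holding=-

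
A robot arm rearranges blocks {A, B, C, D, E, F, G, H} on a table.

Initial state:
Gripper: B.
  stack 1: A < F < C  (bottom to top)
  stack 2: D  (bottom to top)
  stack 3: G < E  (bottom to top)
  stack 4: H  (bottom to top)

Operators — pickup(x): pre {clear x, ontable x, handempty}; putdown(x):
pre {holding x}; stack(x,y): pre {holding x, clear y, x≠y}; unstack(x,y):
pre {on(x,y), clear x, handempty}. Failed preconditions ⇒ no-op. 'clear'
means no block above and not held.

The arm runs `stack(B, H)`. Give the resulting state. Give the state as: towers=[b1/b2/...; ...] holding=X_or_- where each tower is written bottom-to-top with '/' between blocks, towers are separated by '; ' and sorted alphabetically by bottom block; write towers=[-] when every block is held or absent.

towers=[A/F/C; D; G/E; H/B] holding=-

before: towers=[A/F/C; D; G/E; H] holding=B
pre[stack(B, H)]: holding(B) ✓, clear(H) ✓, B≠H ✓
all met → apply stack(B, H)
after:  towers=[A/F/C; D; G/E; H/B] holding=-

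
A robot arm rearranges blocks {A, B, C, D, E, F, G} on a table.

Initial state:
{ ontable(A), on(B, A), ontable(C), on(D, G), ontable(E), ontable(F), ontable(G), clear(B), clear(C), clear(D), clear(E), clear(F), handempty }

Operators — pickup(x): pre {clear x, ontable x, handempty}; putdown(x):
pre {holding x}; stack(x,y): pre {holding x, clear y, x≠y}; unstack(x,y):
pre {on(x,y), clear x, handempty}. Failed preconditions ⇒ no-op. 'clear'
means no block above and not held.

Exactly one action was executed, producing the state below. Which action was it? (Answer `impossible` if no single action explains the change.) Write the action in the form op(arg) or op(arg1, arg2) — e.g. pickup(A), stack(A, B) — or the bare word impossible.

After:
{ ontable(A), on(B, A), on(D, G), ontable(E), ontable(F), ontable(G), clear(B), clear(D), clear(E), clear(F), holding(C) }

pickup(C)

target: towers=[A/B; E; F; G/D] holding=C
     unstack(B, A) → towers=[A; C; E; F; G/D] holding=B
         pickup(F) → towers=[A/B; C; E; G/D] holding=F
     unstack(D, G) → towers=[A/B; C; E; F; G] holding=D
         pickup(E) → towers=[A/B; C; F; G/D] holding=E
         pickup(C) → towers=[A/B; E; F; G/D] holding=C  ← match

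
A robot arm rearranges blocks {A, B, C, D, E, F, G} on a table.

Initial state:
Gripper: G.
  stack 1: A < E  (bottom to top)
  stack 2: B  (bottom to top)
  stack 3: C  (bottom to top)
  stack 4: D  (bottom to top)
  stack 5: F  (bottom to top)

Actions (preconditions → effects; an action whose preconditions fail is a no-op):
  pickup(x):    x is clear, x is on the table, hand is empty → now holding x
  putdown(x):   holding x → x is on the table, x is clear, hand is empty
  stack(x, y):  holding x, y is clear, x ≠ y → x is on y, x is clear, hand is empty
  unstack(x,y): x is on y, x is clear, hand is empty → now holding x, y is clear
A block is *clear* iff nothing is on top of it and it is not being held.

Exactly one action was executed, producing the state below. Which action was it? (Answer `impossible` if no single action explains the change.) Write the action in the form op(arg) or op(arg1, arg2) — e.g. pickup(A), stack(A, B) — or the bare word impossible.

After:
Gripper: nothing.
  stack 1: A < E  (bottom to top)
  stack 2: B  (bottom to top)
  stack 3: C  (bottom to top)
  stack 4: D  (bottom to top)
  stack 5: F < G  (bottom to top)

stack(G, F)

target: towers=[A/E; B; C; D; F/G] holding=-
        putdown(G) → towers=[A/E; B; C; D; F; G] holding=-
       stack(G, B) → towers=[A/E; B/G; C; D; F] holding=-
       stack(G, F) → towers=[A/E; B; C; D; F/G] holding=-  ← match
       stack(G, D) → towers=[A/E; B; C; D/G; F] holding=-
       stack(G, E) → towers=[A/E/G; B; C; D; F] holding=-
       stack(G, C) → towers=[A/E; B; C/G; D; F] holding=-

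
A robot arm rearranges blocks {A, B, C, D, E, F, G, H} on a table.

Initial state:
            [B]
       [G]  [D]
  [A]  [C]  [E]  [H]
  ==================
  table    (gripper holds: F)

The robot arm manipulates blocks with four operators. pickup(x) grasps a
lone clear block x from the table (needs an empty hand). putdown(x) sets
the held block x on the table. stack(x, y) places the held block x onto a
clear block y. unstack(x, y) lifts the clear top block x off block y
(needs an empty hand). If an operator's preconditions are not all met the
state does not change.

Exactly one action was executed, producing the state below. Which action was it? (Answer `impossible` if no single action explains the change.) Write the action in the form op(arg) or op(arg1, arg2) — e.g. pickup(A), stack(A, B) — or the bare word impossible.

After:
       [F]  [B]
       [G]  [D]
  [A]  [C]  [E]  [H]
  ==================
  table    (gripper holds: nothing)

target: towers=[A; C/G/F; E/D/B; H] holding=-
        putdown(F) → towers=[A; C/G; E/D/B; F; H] holding=-
       stack(F, G) → towers=[A; C/G/F; E/D/B; H] holding=-  ← match
       stack(F, A) → towers=[A/F; C/G; E/D/B; H] holding=-
       stack(F, H) → towers=[A; C/G; E/D/B; H/F] holding=-
       stack(F, B) → towers=[A; C/G; E/D/B/F; H] holding=-

stack(F, G)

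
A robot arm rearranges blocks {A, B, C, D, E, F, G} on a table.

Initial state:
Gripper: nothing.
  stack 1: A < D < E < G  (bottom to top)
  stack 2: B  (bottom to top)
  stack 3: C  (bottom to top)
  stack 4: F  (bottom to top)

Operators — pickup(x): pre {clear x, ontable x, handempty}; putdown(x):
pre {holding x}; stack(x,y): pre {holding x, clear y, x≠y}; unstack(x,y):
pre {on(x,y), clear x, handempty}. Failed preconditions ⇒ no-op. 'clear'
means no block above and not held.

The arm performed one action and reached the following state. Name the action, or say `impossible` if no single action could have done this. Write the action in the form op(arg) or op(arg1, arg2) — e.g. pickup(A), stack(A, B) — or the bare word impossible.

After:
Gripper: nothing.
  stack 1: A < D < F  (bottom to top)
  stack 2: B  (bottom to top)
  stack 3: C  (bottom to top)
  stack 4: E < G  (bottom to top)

target: towers=[A/D/F; B; C; E/G] holding=-
         pickup(B) → towers=[A/D/E/G; C; F] holding=B
         pickup(F) → towers=[A/D/E/G; B; C] holding=F
     unstack(G, E) → towers=[A/D/E; B; C; F] holding=G
         pickup(C) → towers=[A/D/E/G; B; F] holding=C
none of the 4 applicable actions match → impossible

impossible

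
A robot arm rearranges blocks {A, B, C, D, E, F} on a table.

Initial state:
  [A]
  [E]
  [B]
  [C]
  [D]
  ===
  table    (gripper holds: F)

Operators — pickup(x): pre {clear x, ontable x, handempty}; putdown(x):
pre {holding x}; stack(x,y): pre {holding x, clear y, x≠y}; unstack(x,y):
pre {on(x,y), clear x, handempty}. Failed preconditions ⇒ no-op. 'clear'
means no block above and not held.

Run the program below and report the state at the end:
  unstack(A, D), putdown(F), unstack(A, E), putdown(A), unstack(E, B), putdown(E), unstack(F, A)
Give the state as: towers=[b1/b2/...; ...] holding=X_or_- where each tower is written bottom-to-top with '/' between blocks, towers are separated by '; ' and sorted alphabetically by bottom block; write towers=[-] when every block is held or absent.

step 1 (unstack(A, D)) [no-op]: towers=[D/C/B/E/A] holding=F
step 2 (putdown(F)): towers=[D/C/B/E/A; F] holding=-
step 3 (unstack(A, E)): towers=[D/C/B/E; F] holding=A
step 4 (putdown(A)): towers=[A; D/C/B/E; F] holding=-
step 5 (unstack(E, B)): towers=[A; D/C/B; F] holding=E
step 6 (putdown(E)): towers=[A; D/C/B; E; F] holding=-
step 7 (unstack(F, A)) [no-op]: towers=[A; D/C/B; E; F] holding=-

towers=[A; D/C/B; E; F] holding=-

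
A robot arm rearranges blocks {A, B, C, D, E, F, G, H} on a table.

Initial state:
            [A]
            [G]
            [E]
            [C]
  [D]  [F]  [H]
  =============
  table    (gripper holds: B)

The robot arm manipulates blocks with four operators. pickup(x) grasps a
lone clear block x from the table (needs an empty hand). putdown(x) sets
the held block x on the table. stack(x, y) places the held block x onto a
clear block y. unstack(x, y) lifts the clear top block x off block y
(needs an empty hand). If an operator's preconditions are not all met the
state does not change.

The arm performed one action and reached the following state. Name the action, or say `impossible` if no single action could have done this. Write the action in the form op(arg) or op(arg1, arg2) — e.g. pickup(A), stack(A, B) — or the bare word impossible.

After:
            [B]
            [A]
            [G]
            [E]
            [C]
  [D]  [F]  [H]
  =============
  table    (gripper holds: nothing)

stack(B, A)

target: towers=[D; F; H/C/E/G/A/B] holding=-
        putdown(B) → towers=[B; D; F; H/C/E/G/A] holding=-
       stack(B, A) → towers=[D; F; H/C/E/G/A/B] holding=-  ← match
       stack(B, F) → towers=[D; F/B; H/C/E/G/A] holding=-
       stack(B, D) → towers=[D/B; F; H/C/E/G/A] holding=-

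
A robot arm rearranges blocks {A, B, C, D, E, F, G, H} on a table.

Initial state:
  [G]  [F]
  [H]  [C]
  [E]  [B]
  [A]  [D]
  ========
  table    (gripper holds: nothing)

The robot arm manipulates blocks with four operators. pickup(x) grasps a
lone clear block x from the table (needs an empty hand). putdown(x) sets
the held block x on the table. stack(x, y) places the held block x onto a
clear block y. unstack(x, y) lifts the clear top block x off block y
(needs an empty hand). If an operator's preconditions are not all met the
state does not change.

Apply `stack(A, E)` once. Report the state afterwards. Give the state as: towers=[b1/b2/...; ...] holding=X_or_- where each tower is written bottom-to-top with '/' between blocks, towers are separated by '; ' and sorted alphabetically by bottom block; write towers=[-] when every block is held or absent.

towers=[A/E/H/G; D/B/C/F] holding=-

before: towers=[A/E/H/G; D/B/C/F] holding=-
pre[stack(A, E)]: holding(A) ✗, clear(E) ✗, A≠E ✓
holding(A), clear(E) unmet → stack(A, E) is a no-op
after:  towers=[A/E/H/G; D/B/C/F] holding=-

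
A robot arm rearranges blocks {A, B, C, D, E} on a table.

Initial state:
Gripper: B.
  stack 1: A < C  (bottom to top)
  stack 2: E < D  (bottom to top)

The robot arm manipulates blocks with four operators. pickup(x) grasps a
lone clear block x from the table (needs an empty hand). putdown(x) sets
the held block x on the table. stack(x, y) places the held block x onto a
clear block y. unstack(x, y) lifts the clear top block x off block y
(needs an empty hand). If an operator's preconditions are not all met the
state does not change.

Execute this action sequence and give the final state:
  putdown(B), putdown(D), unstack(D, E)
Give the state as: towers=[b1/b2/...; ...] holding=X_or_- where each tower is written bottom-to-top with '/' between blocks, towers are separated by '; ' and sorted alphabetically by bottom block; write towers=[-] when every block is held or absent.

towers=[A/C; B; E] holding=D

step 1 (putdown(B)): towers=[A/C; B; E/D] holding=-
step 2 (putdown(D)) [no-op]: towers=[A/C; B; E/D] holding=-
step 3 (unstack(D, E)): towers=[A/C; B; E] holding=D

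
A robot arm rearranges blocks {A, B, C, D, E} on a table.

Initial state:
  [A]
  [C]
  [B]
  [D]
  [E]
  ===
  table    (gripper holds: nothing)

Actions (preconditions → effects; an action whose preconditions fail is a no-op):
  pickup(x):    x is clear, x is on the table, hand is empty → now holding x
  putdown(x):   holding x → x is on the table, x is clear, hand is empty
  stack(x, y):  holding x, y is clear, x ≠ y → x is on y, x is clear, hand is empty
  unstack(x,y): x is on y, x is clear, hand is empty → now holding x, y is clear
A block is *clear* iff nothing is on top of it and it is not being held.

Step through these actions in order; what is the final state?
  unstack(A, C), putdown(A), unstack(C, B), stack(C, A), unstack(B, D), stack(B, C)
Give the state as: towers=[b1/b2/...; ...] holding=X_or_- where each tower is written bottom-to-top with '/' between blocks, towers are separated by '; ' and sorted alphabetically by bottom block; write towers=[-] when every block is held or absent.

towers=[A/C/B; E/D] holding=-

step 1 (unstack(A, C)): towers=[E/D/B/C] holding=A
step 2 (putdown(A)): towers=[A; E/D/B/C] holding=-
step 3 (unstack(C, B)): towers=[A; E/D/B] holding=C
step 4 (stack(C, A)): towers=[A/C; E/D/B] holding=-
step 5 (unstack(B, D)): towers=[A/C; E/D] holding=B
step 6 (stack(B, C)): towers=[A/C/B; E/D] holding=-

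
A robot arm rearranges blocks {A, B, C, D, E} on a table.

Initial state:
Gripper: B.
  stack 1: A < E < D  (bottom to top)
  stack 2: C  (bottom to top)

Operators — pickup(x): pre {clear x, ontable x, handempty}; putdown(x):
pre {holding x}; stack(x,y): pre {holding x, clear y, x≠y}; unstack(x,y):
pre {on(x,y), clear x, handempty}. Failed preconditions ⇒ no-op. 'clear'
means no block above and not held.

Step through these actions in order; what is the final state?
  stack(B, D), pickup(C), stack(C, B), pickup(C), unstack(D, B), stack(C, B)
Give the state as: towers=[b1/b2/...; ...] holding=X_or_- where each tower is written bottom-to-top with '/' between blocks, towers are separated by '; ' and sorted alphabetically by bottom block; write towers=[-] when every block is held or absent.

towers=[A/E/D/B/C] holding=-

step 1 (stack(B, D)): towers=[A/E/D/B; C] holding=-
step 2 (pickup(C)): towers=[A/E/D/B] holding=C
step 3 (stack(C, B)): towers=[A/E/D/B/C] holding=-
step 4 (pickup(C)) [no-op]: towers=[A/E/D/B/C] holding=-
step 5 (unstack(D, B)) [no-op]: towers=[A/E/D/B/C] holding=-
step 6 (stack(C, B)) [no-op]: towers=[A/E/D/B/C] holding=-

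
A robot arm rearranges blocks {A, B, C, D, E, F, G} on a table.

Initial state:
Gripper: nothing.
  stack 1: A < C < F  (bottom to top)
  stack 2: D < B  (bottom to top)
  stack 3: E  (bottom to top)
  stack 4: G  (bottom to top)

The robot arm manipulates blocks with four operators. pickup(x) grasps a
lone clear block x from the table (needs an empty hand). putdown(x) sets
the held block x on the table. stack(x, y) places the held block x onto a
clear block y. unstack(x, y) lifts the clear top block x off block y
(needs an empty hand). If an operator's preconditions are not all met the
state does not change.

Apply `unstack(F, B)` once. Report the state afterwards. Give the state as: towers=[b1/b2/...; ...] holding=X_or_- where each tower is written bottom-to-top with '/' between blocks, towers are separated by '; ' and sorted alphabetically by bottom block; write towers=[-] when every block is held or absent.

towers=[A/C/F; D/B; E; G] holding=-

before: towers=[A/C/F; D/B; E; G] holding=-
pre[unstack(F, B)]: on(F,B) fail, clear(F) ok, handempty ok
on(F,B) unmet → unstack(F, B) is a no-op
after:  towers=[A/C/F; D/B; E; G] holding=-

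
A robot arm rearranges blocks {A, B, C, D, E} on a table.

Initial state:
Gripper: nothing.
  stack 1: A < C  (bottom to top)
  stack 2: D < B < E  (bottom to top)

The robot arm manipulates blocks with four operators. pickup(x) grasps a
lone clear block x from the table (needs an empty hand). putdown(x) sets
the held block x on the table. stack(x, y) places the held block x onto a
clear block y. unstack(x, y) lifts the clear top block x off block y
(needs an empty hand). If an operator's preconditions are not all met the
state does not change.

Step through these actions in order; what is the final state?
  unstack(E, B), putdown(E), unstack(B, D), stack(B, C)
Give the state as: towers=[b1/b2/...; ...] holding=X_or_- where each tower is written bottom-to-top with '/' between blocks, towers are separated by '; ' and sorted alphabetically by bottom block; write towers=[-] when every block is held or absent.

step 1 (unstack(E, B)): towers=[A/C; D/B] holding=E
step 2 (putdown(E)): towers=[A/C; D/B; E] holding=-
step 3 (unstack(B, D)): towers=[A/C; D; E] holding=B
step 4 (stack(B, C)): towers=[A/C/B; D; E] holding=-

towers=[A/C/B; D; E] holding=-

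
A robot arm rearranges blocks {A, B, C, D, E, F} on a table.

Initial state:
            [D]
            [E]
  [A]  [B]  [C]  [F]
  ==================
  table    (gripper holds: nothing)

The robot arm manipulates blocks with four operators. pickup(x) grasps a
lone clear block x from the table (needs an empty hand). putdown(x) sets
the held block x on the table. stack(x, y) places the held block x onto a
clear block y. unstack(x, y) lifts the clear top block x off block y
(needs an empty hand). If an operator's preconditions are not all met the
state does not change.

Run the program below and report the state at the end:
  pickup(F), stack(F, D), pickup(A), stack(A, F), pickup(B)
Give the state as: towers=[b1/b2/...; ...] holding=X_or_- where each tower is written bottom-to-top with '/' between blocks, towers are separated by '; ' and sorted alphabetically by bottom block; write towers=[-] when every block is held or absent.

step 1 (pickup(F)): towers=[A; B; C/E/D] holding=F
step 2 (stack(F, D)): towers=[A; B; C/E/D/F] holding=-
step 3 (pickup(A)): towers=[B; C/E/D/F] holding=A
step 4 (stack(A, F)): towers=[B; C/E/D/F/A] holding=-
step 5 (pickup(B)): towers=[C/E/D/F/A] holding=B

towers=[C/E/D/F/A] holding=B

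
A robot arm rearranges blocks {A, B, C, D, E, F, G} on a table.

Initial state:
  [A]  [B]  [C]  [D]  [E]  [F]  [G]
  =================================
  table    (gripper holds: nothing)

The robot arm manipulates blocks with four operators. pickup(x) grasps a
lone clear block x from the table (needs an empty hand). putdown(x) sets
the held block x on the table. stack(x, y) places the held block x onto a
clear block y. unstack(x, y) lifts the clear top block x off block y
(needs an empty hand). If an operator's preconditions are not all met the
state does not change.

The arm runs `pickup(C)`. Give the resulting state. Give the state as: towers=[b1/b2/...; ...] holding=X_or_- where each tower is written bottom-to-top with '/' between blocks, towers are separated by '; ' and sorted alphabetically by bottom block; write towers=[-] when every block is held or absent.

towers=[A; B; D; E; F; G] holding=C

before: towers=[A; B; C; D; E; F; G] holding=-
pre[pickup(C)]: clear(C) ok, ontable(C) ok, handempty ok
all met → apply pickup(C)
after:  towers=[A; B; D; E; F; G] holding=C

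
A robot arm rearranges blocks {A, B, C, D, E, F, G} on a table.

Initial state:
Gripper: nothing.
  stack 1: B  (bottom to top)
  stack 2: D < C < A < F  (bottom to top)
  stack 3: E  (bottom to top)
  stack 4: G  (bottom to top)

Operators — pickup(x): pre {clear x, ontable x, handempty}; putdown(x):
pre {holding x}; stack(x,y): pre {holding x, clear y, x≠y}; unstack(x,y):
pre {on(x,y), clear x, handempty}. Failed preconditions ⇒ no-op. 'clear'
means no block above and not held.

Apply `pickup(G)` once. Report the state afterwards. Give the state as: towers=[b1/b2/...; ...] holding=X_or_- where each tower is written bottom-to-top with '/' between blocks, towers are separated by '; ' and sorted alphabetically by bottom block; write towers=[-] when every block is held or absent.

towers=[B; D/C/A/F; E] holding=G

before: towers=[B; D/C/A/F; E; G] holding=-
pre[pickup(G)]: clear(G) yes, ontable(G) yes, handempty yes
all met → apply pickup(G)
after:  towers=[B; D/C/A/F; E] holding=G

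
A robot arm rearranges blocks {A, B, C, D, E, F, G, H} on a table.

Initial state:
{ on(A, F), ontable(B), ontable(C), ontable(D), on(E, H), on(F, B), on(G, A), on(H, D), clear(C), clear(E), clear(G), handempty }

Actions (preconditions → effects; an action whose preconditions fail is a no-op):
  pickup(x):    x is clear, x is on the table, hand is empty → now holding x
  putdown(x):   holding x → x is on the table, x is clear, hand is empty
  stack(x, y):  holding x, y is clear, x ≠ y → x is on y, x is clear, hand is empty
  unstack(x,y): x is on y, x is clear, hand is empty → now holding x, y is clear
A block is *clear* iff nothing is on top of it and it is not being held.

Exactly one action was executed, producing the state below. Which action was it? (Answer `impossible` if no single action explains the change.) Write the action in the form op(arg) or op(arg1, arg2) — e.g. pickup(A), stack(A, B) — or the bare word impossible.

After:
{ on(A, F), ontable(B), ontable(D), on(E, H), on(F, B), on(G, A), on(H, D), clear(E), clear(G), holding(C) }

target: towers=[B/F/A/G; D/H/E] holding=C
     unstack(G, A) → towers=[B/F/A; C; D/H/E] holding=G
     unstack(E, H) → towers=[B/F/A/G; C; D/H] holding=E
         pickup(C) → towers=[B/F/A/G; D/H/E] holding=C  ← match

pickup(C)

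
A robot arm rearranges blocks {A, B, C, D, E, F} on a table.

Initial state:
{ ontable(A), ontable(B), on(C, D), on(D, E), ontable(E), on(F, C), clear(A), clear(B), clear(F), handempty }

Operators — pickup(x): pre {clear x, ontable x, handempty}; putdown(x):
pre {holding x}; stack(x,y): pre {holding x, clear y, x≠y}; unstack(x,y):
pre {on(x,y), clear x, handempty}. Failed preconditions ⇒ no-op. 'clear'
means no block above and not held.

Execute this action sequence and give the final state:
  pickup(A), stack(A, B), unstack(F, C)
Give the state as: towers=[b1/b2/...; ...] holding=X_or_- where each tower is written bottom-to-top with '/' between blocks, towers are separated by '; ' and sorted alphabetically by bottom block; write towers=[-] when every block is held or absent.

step 1 (pickup(A)): towers=[B; E/D/C/F] holding=A
step 2 (stack(A, B)): towers=[B/A; E/D/C/F] holding=-
step 3 (unstack(F, C)): towers=[B/A; E/D/C] holding=F

towers=[B/A; E/D/C] holding=F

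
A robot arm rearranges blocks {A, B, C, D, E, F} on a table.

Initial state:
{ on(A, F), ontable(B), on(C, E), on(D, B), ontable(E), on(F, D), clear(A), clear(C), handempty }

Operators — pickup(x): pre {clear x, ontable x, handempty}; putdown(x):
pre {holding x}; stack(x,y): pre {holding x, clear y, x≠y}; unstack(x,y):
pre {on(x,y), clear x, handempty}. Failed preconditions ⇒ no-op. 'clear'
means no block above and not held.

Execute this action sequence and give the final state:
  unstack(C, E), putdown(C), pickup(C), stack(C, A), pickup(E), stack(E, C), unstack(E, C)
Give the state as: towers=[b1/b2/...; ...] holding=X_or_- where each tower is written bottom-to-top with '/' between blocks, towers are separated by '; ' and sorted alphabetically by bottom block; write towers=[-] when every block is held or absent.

step 1 (unstack(C, E)): towers=[B/D/F/A; E] holding=C
step 2 (putdown(C)): towers=[B/D/F/A; C; E] holding=-
step 3 (pickup(C)): towers=[B/D/F/A; E] holding=C
step 4 (stack(C, A)): towers=[B/D/F/A/C; E] holding=-
step 5 (pickup(E)): towers=[B/D/F/A/C] holding=E
step 6 (stack(E, C)): towers=[B/D/F/A/C/E] holding=-
step 7 (unstack(E, C)): towers=[B/D/F/A/C] holding=E

towers=[B/D/F/A/C] holding=E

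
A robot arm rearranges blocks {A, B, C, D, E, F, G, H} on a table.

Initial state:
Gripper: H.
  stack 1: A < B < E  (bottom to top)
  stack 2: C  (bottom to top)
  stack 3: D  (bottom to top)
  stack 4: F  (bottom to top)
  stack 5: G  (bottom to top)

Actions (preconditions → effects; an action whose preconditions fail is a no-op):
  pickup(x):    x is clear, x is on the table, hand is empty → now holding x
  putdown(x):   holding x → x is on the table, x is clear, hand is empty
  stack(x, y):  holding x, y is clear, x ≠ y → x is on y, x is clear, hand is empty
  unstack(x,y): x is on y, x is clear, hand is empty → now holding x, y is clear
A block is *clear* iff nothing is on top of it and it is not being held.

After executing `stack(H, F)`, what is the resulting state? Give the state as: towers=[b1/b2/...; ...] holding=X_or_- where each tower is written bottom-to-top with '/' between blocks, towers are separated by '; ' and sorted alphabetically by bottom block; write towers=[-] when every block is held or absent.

towers=[A/B/E; C; D; F/H; G] holding=-

before: towers=[A/B/E; C; D; F; G] holding=H
pre[stack(H, F)]: holding(H) ✓, clear(F) ✓, H≠F ✓
all met → apply stack(H, F)
after:  towers=[A/B/E; C; D; F/H; G] holding=-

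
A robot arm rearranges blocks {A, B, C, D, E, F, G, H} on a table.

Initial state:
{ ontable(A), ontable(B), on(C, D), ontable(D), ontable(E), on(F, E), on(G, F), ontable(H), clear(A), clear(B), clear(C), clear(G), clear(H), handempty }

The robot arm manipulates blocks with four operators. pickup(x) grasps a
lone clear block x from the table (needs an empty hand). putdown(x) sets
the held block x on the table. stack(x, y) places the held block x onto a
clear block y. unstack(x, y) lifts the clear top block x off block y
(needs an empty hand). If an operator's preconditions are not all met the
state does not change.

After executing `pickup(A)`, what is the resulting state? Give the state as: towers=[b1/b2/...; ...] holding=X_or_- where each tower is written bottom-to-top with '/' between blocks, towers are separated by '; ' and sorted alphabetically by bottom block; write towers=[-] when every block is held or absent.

before: towers=[A; B; D/C; E/F/G; H] holding=-
pre[pickup(A)]: clear(A) yes, ontable(A) yes, handempty yes
all met → apply pickup(A)
after:  towers=[B; D/C; E/F/G; H] holding=A

towers=[B; D/C; E/F/G; H] holding=A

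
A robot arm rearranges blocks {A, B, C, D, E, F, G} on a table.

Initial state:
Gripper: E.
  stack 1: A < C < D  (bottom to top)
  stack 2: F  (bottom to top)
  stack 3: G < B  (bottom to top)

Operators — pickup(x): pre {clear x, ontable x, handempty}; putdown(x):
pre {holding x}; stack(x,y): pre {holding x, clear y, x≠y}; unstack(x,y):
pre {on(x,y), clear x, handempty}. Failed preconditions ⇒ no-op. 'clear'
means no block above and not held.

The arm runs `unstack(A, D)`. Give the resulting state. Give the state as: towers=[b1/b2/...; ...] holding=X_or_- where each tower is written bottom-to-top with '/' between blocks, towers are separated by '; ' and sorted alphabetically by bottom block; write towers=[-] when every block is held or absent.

towers=[A/C/D; F; G/B] holding=E

before: towers=[A/C/D; F; G/B] holding=E
pre[unstack(A, D)]: on(A,D) ✗, clear(A) ✗, handempty ✗
on(A,D), clear(A), handempty unmet → unstack(A, D) is a no-op
after:  towers=[A/C/D; F; G/B] holding=E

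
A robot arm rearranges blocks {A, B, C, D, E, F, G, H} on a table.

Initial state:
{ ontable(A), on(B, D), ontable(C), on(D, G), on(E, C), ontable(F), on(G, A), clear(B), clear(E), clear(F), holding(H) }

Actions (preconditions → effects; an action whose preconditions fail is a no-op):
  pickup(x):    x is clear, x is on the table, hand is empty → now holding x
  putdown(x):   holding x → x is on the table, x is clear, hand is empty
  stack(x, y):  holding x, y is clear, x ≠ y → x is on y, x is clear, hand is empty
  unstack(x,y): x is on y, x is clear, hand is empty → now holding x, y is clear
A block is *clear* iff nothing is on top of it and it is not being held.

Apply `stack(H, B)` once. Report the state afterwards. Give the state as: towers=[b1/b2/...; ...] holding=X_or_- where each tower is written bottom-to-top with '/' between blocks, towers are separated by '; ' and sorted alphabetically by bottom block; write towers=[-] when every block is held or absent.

towers=[A/G/D/B/H; C/E; F] holding=-

before: towers=[A/G/D/B; C/E; F] holding=H
pre[stack(H, B)]: holding(H) ok, clear(B) ok, H≠B ok
all met → apply stack(H, B)
after:  towers=[A/G/D/B/H; C/E; F] holding=-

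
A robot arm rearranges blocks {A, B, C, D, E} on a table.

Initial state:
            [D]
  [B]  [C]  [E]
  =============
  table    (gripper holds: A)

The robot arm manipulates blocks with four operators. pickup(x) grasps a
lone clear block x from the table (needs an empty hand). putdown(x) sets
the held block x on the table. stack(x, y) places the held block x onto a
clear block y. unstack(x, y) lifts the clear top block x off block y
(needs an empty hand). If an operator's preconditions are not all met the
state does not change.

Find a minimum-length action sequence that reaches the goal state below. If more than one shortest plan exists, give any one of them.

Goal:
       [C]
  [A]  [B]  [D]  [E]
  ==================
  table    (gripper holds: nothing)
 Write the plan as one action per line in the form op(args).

step 1 (putdown(A)): towers=[A; B; C; E/D] holding=-
step 2 (unstack(D, E)): towers=[A; B; C; E] holding=D
step 3 (putdown(D)): towers=[A; B; C; D; E] holding=-
step 4 (pickup(C)): towers=[A; B; D; E] holding=C
step 5 (stack(C, B)): towers=[A; B/C; D; E] holding=-
goal check: towers=[A; B/C; D; E] holding=- — reached (length 5, optimal by BFS)

putdown(A)
unstack(D, E)
putdown(D)
pickup(C)
stack(C, B)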